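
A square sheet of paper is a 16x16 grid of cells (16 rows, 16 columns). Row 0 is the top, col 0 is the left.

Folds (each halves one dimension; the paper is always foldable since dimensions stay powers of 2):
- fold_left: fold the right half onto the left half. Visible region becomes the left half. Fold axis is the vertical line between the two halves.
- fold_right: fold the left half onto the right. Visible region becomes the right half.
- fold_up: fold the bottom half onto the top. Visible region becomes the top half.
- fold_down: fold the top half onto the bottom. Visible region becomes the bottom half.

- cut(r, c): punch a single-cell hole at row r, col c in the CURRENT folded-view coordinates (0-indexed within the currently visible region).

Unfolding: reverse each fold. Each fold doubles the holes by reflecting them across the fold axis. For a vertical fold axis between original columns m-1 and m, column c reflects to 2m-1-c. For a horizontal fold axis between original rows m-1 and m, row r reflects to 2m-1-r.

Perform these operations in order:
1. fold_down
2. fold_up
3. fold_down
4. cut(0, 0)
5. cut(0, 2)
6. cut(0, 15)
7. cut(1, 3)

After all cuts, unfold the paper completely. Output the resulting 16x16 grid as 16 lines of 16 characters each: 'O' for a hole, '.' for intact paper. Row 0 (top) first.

Answer: ...O............
O.O............O
O.O............O
...O............
...O............
O.O............O
O.O............O
...O............
...O............
O.O............O
O.O............O
...O............
...O............
O.O............O
O.O............O
...O............

Derivation:
Op 1 fold_down: fold axis h@8; visible region now rows[8,16) x cols[0,16) = 8x16
Op 2 fold_up: fold axis h@12; visible region now rows[8,12) x cols[0,16) = 4x16
Op 3 fold_down: fold axis h@10; visible region now rows[10,12) x cols[0,16) = 2x16
Op 4 cut(0, 0): punch at orig (10,0); cuts so far [(10, 0)]; region rows[10,12) x cols[0,16) = 2x16
Op 5 cut(0, 2): punch at orig (10,2); cuts so far [(10, 0), (10, 2)]; region rows[10,12) x cols[0,16) = 2x16
Op 6 cut(0, 15): punch at orig (10,15); cuts so far [(10, 0), (10, 2), (10, 15)]; region rows[10,12) x cols[0,16) = 2x16
Op 7 cut(1, 3): punch at orig (11,3); cuts so far [(10, 0), (10, 2), (10, 15), (11, 3)]; region rows[10,12) x cols[0,16) = 2x16
Unfold 1 (reflect across h@10): 8 holes -> [(8, 3), (9, 0), (9, 2), (9, 15), (10, 0), (10, 2), (10, 15), (11, 3)]
Unfold 2 (reflect across h@12): 16 holes -> [(8, 3), (9, 0), (9, 2), (9, 15), (10, 0), (10, 2), (10, 15), (11, 3), (12, 3), (13, 0), (13, 2), (13, 15), (14, 0), (14, 2), (14, 15), (15, 3)]
Unfold 3 (reflect across h@8): 32 holes -> [(0, 3), (1, 0), (1, 2), (1, 15), (2, 0), (2, 2), (2, 15), (3, 3), (4, 3), (5, 0), (5, 2), (5, 15), (6, 0), (6, 2), (6, 15), (7, 3), (8, 3), (9, 0), (9, 2), (9, 15), (10, 0), (10, 2), (10, 15), (11, 3), (12, 3), (13, 0), (13, 2), (13, 15), (14, 0), (14, 2), (14, 15), (15, 3)]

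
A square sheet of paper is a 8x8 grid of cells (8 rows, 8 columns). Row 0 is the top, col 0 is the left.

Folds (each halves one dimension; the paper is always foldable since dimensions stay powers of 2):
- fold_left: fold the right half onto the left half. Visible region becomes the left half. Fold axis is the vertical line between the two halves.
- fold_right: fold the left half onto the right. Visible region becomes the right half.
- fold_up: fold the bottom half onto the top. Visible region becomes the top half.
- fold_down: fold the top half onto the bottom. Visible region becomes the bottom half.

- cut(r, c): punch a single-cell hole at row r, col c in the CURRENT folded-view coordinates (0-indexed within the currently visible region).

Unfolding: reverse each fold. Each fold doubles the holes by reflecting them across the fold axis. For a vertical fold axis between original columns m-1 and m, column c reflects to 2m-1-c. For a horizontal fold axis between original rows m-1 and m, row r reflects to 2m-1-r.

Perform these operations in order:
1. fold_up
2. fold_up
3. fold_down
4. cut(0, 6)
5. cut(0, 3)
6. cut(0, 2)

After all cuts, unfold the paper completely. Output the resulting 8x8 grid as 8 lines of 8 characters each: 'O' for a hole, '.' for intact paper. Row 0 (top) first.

Op 1 fold_up: fold axis h@4; visible region now rows[0,4) x cols[0,8) = 4x8
Op 2 fold_up: fold axis h@2; visible region now rows[0,2) x cols[0,8) = 2x8
Op 3 fold_down: fold axis h@1; visible region now rows[1,2) x cols[0,8) = 1x8
Op 4 cut(0, 6): punch at orig (1,6); cuts so far [(1, 6)]; region rows[1,2) x cols[0,8) = 1x8
Op 5 cut(0, 3): punch at orig (1,3); cuts so far [(1, 3), (1, 6)]; region rows[1,2) x cols[0,8) = 1x8
Op 6 cut(0, 2): punch at orig (1,2); cuts so far [(1, 2), (1, 3), (1, 6)]; region rows[1,2) x cols[0,8) = 1x8
Unfold 1 (reflect across h@1): 6 holes -> [(0, 2), (0, 3), (0, 6), (1, 2), (1, 3), (1, 6)]
Unfold 2 (reflect across h@2): 12 holes -> [(0, 2), (0, 3), (0, 6), (1, 2), (1, 3), (1, 6), (2, 2), (2, 3), (2, 6), (3, 2), (3, 3), (3, 6)]
Unfold 3 (reflect across h@4): 24 holes -> [(0, 2), (0, 3), (0, 6), (1, 2), (1, 3), (1, 6), (2, 2), (2, 3), (2, 6), (3, 2), (3, 3), (3, 6), (4, 2), (4, 3), (4, 6), (5, 2), (5, 3), (5, 6), (6, 2), (6, 3), (6, 6), (7, 2), (7, 3), (7, 6)]

Answer: ..OO..O.
..OO..O.
..OO..O.
..OO..O.
..OO..O.
..OO..O.
..OO..O.
..OO..O.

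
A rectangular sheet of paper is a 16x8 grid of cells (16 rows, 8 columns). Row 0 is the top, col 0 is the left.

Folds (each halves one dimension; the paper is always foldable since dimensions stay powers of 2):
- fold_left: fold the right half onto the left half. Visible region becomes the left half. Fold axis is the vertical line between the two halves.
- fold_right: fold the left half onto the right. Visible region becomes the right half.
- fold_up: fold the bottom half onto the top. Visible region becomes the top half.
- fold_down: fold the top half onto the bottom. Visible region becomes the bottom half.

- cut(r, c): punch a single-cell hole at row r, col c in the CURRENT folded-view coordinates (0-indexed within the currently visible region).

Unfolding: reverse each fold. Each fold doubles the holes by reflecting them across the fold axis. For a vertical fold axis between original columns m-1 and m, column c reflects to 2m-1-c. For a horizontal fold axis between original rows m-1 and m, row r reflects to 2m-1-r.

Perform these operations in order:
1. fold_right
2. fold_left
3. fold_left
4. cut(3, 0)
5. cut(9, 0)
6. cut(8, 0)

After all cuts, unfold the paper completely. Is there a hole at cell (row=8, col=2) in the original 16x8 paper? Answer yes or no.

Answer: yes

Derivation:
Op 1 fold_right: fold axis v@4; visible region now rows[0,16) x cols[4,8) = 16x4
Op 2 fold_left: fold axis v@6; visible region now rows[0,16) x cols[4,6) = 16x2
Op 3 fold_left: fold axis v@5; visible region now rows[0,16) x cols[4,5) = 16x1
Op 4 cut(3, 0): punch at orig (3,4); cuts so far [(3, 4)]; region rows[0,16) x cols[4,5) = 16x1
Op 5 cut(9, 0): punch at orig (9,4); cuts so far [(3, 4), (9, 4)]; region rows[0,16) x cols[4,5) = 16x1
Op 6 cut(8, 0): punch at orig (8,4); cuts so far [(3, 4), (8, 4), (9, 4)]; region rows[0,16) x cols[4,5) = 16x1
Unfold 1 (reflect across v@5): 6 holes -> [(3, 4), (3, 5), (8, 4), (8, 5), (9, 4), (9, 5)]
Unfold 2 (reflect across v@6): 12 holes -> [(3, 4), (3, 5), (3, 6), (3, 7), (8, 4), (8, 5), (8, 6), (8, 7), (9, 4), (9, 5), (9, 6), (9, 7)]
Unfold 3 (reflect across v@4): 24 holes -> [(3, 0), (3, 1), (3, 2), (3, 3), (3, 4), (3, 5), (3, 6), (3, 7), (8, 0), (8, 1), (8, 2), (8, 3), (8, 4), (8, 5), (8, 6), (8, 7), (9, 0), (9, 1), (9, 2), (9, 3), (9, 4), (9, 5), (9, 6), (9, 7)]
Holes: [(3, 0), (3, 1), (3, 2), (3, 3), (3, 4), (3, 5), (3, 6), (3, 7), (8, 0), (8, 1), (8, 2), (8, 3), (8, 4), (8, 5), (8, 6), (8, 7), (9, 0), (9, 1), (9, 2), (9, 3), (9, 4), (9, 5), (9, 6), (9, 7)]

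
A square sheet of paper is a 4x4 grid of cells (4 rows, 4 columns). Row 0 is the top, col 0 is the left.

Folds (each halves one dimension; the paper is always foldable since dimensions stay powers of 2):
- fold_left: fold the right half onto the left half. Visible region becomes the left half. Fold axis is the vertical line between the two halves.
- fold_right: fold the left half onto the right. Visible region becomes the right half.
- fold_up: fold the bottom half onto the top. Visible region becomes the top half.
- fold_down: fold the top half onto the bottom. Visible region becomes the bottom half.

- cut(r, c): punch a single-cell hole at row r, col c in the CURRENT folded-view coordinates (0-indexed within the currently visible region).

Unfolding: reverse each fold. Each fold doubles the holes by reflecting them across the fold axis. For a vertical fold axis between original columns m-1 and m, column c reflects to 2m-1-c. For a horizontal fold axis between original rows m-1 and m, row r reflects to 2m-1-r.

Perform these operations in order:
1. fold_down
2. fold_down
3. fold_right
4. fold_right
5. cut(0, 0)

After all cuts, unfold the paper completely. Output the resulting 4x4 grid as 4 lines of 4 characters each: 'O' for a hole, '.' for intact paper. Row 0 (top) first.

Op 1 fold_down: fold axis h@2; visible region now rows[2,4) x cols[0,4) = 2x4
Op 2 fold_down: fold axis h@3; visible region now rows[3,4) x cols[0,4) = 1x4
Op 3 fold_right: fold axis v@2; visible region now rows[3,4) x cols[2,4) = 1x2
Op 4 fold_right: fold axis v@3; visible region now rows[3,4) x cols[3,4) = 1x1
Op 5 cut(0, 0): punch at orig (3,3); cuts so far [(3, 3)]; region rows[3,4) x cols[3,4) = 1x1
Unfold 1 (reflect across v@3): 2 holes -> [(3, 2), (3, 3)]
Unfold 2 (reflect across v@2): 4 holes -> [(3, 0), (3, 1), (3, 2), (3, 3)]
Unfold 3 (reflect across h@3): 8 holes -> [(2, 0), (2, 1), (2, 2), (2, 3), (3, 0), (3, 1), (3, 2), (3, 3)]
Unfold 4 (reflect across h@2): 16 holes -> [(0, 0), (0, 1), (0, 2), (0, 3), (1, 0), (1, 1), (1, 2), (1, 3), (2, 0), (2, 1), (2, 2), (2, 3), (3, 0), (3, 1), (3, 2), (3, 3)]

Answer: OOOO
OOOO
OOOO
OOOO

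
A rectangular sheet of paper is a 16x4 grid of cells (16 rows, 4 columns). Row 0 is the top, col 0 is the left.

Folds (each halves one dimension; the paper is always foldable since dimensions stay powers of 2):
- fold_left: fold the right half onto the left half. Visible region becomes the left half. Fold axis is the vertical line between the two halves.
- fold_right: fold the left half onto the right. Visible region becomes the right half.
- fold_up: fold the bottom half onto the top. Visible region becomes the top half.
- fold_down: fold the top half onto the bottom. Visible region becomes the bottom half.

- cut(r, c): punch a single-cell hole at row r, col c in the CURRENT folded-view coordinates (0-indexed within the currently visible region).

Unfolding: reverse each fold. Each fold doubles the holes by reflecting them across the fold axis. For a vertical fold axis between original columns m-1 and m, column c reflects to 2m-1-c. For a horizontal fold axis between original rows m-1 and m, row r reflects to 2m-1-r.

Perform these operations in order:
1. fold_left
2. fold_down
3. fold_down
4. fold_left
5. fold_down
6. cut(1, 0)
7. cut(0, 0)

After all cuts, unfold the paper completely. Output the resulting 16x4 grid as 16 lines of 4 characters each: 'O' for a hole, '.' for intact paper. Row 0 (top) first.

Answer: OOOO
OOOO
OOOO
OOOO
OOOO
OOOO
OOOO
OOOO
OOOO
OOOO
OOOO
OOOO
OOOO
OOOO
OOOO
OOOO

Derivation:
Op 1 fold_left: fold axis v@2; visible region now rows[0,16) x cols[0,2) = 16x2
Op 2 fold_down: fold axis h@8; visible region now rows[8,16) x cols[0,2) = 8x2
Op 3 fold_down: fold axis h@12; visible region now rows[12,16) x cols[0,2) = 4x2
Op 4 fold_left: fold axis v@1; visible region now rows[12,16) x cols[0,1) = 4x1
Op 5 fold_down: fold axis h@14; visible region now rows[14,16) x cols[0,1) = 2x1
Op 6 cut(1, 0): punch at orig (15,0); cuts so far [(15, 0)]; region rows[14,16) x cols[0,1) = 2x1
Op 7 cut(0, 0): punch at orig (14,0); cuts so far [(14, 0), (15, 0)]; region rows[14,16) x cols[0,1) = 2x1
Unfold 1 (reflect across h@14): 4 holes -> [(12, 0), (13, 0), (14, 0), (15, 0)]
Unfold 2 (reflect across v@1): 8 holes -> [(12, 0), (12, 1), (13, 0), (13, 1), (14, 0), (14, 1), (15, 0), (15, 1)]
Unfold 3 (reflect across h@12): 16 holes -> [(8, 0), (8, 1), (9, 0), (9, 1), (10, 0), (10, 1), (11, 0), (11, 1), (12, 0), (12, 1), (13, 0), (13, 1), (14, 0), (14, 1), (15, 0), (15, 1)]
Unfold 4 (reflect across h@8): 32 holes -> [(0, 0), (0, 1), (1, 0), (1, 1), (2, 0), (2, 1), (3, 0), (3, 1), (4, 0), (4, 1), (5, 0), (5, 1), (6, 0), (6, 1), (7, 0), (7, 1), (8, 0), (8, 1), (9, 0), (9, 1), (10, 0), (10, 1), (11, 0), (11, 1), (12, 0), (12, 1), (13, 0), (13, 1), (14, 0), (14, 1), (15, 0), (15, 1)]
Unfold 5 (reflect across v@2): 64 holes -> [(0, 0), (0, 1), (0, 2), (0, 3), (1, 0), (1, 1), (1, 2), (1, 3), (2, 0), (2, 1), (2, 2), (2, 3), (3, 0), (3, 1), (3, 2), (3, 3), (4, 0), (4, 1), (4, 2), (4, 3), (5, 0), (5, 1), (5, 2), (5, 3), (6, 0), (6, 1), (6, 2), (6, 3), (7, 0), (7, 1), (7, 2), (7, 3), (8, 0), (8, 1), (8, 2), (8, 3), (9, 0), (9, 1), (9, 2), (9, 3), (10, 0), (10, 1), (10, 2), (10, 3), (11, 0), (11, 1), (11, 2), (11, 3), (12, 0), (12, 1), (12, 2), (12, 3), (13, 0), (13, 1), (13, 2), (13, 3), (14, 0), (14, 1), (14, 2), (14, 3), (15, 0), (15, 1), (15, 2), (15, 3)]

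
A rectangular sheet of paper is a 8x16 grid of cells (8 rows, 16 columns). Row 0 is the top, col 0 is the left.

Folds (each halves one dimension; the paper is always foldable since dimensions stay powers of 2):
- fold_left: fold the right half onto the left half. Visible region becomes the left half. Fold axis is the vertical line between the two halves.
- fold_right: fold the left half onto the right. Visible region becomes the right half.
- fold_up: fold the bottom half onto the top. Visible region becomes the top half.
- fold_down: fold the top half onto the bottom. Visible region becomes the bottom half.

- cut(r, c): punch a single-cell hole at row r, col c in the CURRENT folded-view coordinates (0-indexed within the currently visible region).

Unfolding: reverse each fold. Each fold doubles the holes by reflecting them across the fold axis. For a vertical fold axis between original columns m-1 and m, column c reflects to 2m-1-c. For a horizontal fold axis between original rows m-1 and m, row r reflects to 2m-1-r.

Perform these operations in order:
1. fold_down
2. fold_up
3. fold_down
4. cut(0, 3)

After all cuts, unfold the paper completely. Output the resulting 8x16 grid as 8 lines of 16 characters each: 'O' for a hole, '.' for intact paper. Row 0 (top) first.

Answer: ...O............
...O............
...O............
...O............
...O............
...O............
...O............
...O............

Derivation:
Op 1 fold_down: fold axis h@4; visible region now rows[4,8) x cols[0,16) = 4x16
Op 2 fold_up: fold axis h@6; visible region now rows[4,6) x cols[0,16) = 2x16
Op 3 fold_down: fold axis h@5; visible region now rows[5,6) x cols[0,16) = 1x16
Op 4 cut(0, 3): punch at orig (5,3); cuts so far [(5, 3)]; region rows[5,6) x cols[0,16) = 1x16
Unfold 1 (reflect across h@5): 2 holes -> [(4, 3), (5, 3)]
Unfold 2 (reflect across h@6): 4 holes -> [(4, 3), (5, 3), (6, 3), (7, 3)]
Unfold 3 (reflect across h@4): 8 holes -> [(0, 3), (1, 3), (2, 3), (3, 3), (4, 3), (5, 3), (6, 3), (7, 3)]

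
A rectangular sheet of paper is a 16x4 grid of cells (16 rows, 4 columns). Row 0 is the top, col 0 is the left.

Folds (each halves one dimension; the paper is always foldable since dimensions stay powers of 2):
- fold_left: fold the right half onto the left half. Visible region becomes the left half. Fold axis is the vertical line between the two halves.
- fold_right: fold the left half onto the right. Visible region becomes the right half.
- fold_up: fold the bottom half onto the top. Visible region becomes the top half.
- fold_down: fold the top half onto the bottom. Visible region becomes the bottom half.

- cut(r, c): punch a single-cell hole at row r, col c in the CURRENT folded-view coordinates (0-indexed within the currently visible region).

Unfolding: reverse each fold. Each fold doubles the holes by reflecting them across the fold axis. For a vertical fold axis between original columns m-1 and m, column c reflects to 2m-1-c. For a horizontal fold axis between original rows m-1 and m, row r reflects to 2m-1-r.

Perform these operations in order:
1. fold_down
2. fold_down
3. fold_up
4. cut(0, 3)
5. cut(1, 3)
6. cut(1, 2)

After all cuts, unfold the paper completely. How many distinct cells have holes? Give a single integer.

Op 1 fold_down: fold axis h@8; visible region now rows[8,16) x cols[0,4) = 8x4
Op 2 fold_down: fold axis h@12; visible region now rows[12,16) x cols[0,4) = 4x4
Op 3 fold_up: fold axis h@14; visible region now rows[12,14) x cols[0,4) = 2x4
Op 4 cut(0, 3): punch at orig (12,3); cuts so far [(12, 3)]; region rows[12,14) x cols[0,4) = 2x4
Op 5 cut(1, 3): punch at orig (13,3); cuts so far [(12, 3), (13, 3)]; region rows[12,14) x cols[0,4) = 2x4
Op 6 cut(1, 2): punch at orig (13,2); cuts so far [(12, 3), (13, 2), (13, 3)]; region rows[12,14) x cols[0,4) = 2x4
Unfold 1 (reflect across h@14): 6 holes -> [(12, 3), (13, 2), (13, 3), (14, 2), (14, 3), (15, 3)]
Unfold 2 (reflect across h@12): 12 holes -> [(8, 3), (9, 2), (9, 3), (10, 2), (10, 3), (11, 3), (12, 3), (13, 2), (13, 3), (14, 2), (14, 3), (15, 3)]
Unfold 3 (reflect across h@8): 24 holes -> [(0, 3), (1, 2), (1, 3), (2, 2), (2, 3), (3, 3), (4, 3), (5, 2), (5, 3), (6, 2), (6, 3), (7, 3), (8, 3), (9, 2), (9, 3), (10, 2), (10, 3), (11, 3), (12, 3), (13, 2), (13, 3), (14, 2), (14, 3), (15, 3)]

Answer: 24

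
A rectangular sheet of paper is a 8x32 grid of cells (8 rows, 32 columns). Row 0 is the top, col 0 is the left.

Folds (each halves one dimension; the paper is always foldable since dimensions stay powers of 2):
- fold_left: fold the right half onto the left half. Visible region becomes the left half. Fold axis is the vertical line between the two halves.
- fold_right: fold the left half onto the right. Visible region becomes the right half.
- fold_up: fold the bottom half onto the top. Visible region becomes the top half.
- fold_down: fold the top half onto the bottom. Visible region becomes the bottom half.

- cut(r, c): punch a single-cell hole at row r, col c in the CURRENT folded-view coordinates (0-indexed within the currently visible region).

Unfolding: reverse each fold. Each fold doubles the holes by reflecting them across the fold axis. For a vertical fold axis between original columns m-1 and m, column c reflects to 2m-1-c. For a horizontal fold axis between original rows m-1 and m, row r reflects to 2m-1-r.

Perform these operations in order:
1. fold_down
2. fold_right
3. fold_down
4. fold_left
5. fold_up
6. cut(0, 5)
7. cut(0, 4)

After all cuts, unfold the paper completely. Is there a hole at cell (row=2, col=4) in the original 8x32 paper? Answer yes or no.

Answer: yes

Derivation:
Op 1 fold_down: fold axis h@4; visible region now rows[4,8) x cols[0,32) = 4x32
Op 2 fold_right: fold axis v@16; visible region now rows[4,8) x cols[16,32) = 4x16
Op 3 fold_down: fold axis h@6; visible region now rows[6,8) x cols[16,32) = 2x16
Op 4 fold_left: fold axis v@24; visible region now rows[6,8) x cols[16,24) = 2x8
Op 5 fold_up: fold axis h@7; visible region now rows[6,7) x cols[16,24) = 1x8
Op 6 cut(0, 5): punch at orig (6,21); cuts so far [(6, 21)]; region rows[6,7) x cols[16,24) = 1x8
Op 7 cut(0, 4): punch at orig (6,20); cuts so far [(6, 20), (6, 21)]; region rows[6,7) x cols[16,24) = 1x8
Unfold 1 (reflect across h@7): 4 holes -> [(6, 20), (6, 21), (7, 20), (7, 21)]
Unfold 2 (reflect across v@24): 8 holes -> [(6, 20), (6, 21), (6, 26), (6, 27), (7, 20), (7, 21), (7, 26), (7, 27)]
Unfold 3 (reflect across h@6): 16 holes -> [(4, 20), (4, 21), (4, 26), (4, 27), (5, 20), (5, 21), (5, 26), (5, 27), (6, 20), (6, 21), (6, 26), (6, 27), (7, 20), (7, 21), (7, 26), (7, 27)]
Unfold 4 (reflect across v@16): 32 holes -> [(4, 4), (4, 5), (4, 10), (4, 11), (4, 20), (4, 21), (4, 26), (4, 27), (5, 4), (5, 5), (5, 10), (5, 11), (5, 20), (5, 21), (5, 26), (5, 27), (6, 4), (6, 5), (6, 10), (6, 11), (6, 20), (6, 21), (6, 26), (6, 27), (7, 4), (7, 5), (7, 10), (7, 11), (7, 20), (7, 21), (7, 26), (7, 27)]
Unfold 5 (reflect across h@4): 64 holes -> [(0, 4), (0, 5), (0, 10), (0, 11), (0, 20), (0, 21), (0, 26), (0, 27), (1, 4), (1, 5), (1, 10), (1, 11), (1, 20), (1, 21), (1, 26), (1, 27), (2, 4), (2, 5), (2, 10), (2, 11), (2, 20), (2, 21), (2, 26), (2, 27), (3, 4), (3, 5), (3, 10), (3, 11), (3, 20), (3, 21), (3, 26), (3, 27), (4, 4), (4, 5), (4, 10), (4, 11), (4, 20), (4, 21), (4, 26), (4, 27), (5, 4), (5, 5), (5, 10), (5, 11), (5, 20), (5, 21), (5, 26), (5, 27), (6, 4), (6, 5), (6, 10), (6, 11), (6, 20), (6, 21), (6, 26), (6, 27), (7, 4), (7, 5), (7, 10), (7, 11), (7, 20), (7, 21), (7, 26), (7, 27)]
Holes: [(0, 4), (0, 5), (0, 10), (0, 11), (0, 20), (0, 21), (0, 26), (0, 27), (1, 4), (1, 5), (1, 10), (1, 11), (1, 20), (1, 21), (1, 26), (1, 27), (2, 4), (2, 5), (2, 10), (2, 11), (2, 20), (2, 21), (2, 26), (2, 27), (3, 4), (3, 5), (3, 10), (3, 11), (3, 20), (3, 21), (3, 26), (3, 27), (4, 4), (4, 5), (4, 10), (4, 11), (4, 20), (4, 21), (4, 26), (4, 27), (5, 4), (5, 5), (5, 10), (5, 11), (5, 20), (5, 21), (5, 26), (5, 27), (6, 4), (6, 5), (6, 10), (6, 11), (6, 20), (6, 21), (6, 26), (6, 27), (7, 4), (7, 5), (7, 10), (7, 11), (7, 20), (7, 21), (7, 26), (7, 27)]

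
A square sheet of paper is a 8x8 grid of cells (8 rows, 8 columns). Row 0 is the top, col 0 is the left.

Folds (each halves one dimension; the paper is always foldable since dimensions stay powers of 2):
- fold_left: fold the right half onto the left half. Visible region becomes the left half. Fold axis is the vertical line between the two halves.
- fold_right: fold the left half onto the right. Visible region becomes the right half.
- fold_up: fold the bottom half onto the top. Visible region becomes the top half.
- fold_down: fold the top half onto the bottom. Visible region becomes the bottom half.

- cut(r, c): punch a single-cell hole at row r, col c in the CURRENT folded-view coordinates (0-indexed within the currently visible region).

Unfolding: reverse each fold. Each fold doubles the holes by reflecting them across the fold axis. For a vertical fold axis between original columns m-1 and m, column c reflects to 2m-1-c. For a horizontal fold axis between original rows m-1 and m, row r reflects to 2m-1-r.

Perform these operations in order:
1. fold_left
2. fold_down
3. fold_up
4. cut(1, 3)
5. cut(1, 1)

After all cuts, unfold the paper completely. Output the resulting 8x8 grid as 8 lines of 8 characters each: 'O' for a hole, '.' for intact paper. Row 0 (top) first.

Answer: ........
.O.OO.O.
.O.OO.O.
........
........
.O.OO.O.
.O.OO.O.
........

Derivation:
Op 1 fold_left: fold axis v@4; visible region now rows[0,8) x cols[0,4) = 8x4
Op 2 fold_down: fold axis h@4; visible region now rows[4,8) x cols[0,4) = 4x4
Op 3 fold_up: fold axis h@6; visible region now rows[4,6) x cols[0,4) = 2x4
Op 4 cut(1, 3): punch at orig (5,3); cuts so far [(5, 3)]; region rows[4,6) x cols[0,4) = 2x4
Op 5 cut(1, 1): punch at orig (5,1); cuts so far [(5, 1), (5, 3)]; region rows[4,6) x cols[0,4) = 2x4
Unfold 1 (reflect across h@6): 4 holes -> [(5, 1), (5, 3), (6, 1), (6, 3)]
Unfold 2 (reflect across h@4): 8 holes -> [(1, 1), (1, 3), (2, 1), (2, 3), (5, 1), (5, 3), (6, 1), (6, 3)]
Unfold 3 (reflect across v@4): 16 holes -> [(1, 1), (1, 3), (1, 4), (1, 6), (2, 1), (2, 3), (2, 4), (2, 6), (5, 1), (5, 3), (5, 4), (5, 6), (6, 1), (6, 3), (6, 4), (6, 6)]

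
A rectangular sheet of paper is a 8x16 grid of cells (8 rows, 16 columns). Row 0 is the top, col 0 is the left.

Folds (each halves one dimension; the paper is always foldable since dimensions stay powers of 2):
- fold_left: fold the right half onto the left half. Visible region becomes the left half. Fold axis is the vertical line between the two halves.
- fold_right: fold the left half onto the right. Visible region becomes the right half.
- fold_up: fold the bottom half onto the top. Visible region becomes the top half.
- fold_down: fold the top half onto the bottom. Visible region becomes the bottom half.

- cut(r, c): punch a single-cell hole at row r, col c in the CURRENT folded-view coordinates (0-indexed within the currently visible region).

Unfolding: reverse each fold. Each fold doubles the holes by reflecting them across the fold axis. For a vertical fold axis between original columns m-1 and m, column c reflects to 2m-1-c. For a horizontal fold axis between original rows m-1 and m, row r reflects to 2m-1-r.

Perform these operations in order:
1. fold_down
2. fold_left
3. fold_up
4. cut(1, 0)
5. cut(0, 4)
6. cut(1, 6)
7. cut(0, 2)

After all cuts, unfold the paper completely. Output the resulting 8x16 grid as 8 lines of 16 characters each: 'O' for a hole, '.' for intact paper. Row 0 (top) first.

Op 1 fold_down: fold axis h@4; visible region now rows[4,8) x cols[0,16) = 4x16
Op 2 fold_left: fold axis v@8; visible region now rows[4,8) x cols[0,8) = 4x8
Op 3 fold_up: fold axis h@6; visible region now rows[4,6) x cols[0,8) = 2x8
Op 4 cut(1, 0): punch at orig (5,0); cuts so far [(5, 0)]; region rows[4,6) x cols[0,8) = 2x8
Op 5 cut(0, 4): punch at orig (4,4); cuts so far [(4, 4), (5, 0)]; region rows[4,6) x cols[0,8) = 2x8
Op 6 cut(1, 6): punch at orig (5,6); cuts so far [(4, 4), (5, 0), (5, 6)]; region rows[4,6) x cols[0,8) = 2x8
Op 7 cut(0, 2): punch at orig (4,2); cuts so far [(4, 2), (4, 4), (5, 0), (5, 6)]; region rows[4,6) x cols[0,8) = 2x8
Unfold 1 (reflect across h@6): 8 holes -> [(4, 2), (4, 4), (5, 0), (5, 6), (6, 0), (6, 6), (7, 2), (7, 4)]
Unfold 2 (reflect across v@8): 16 holes -> [(4, 2), (4, 4), (4, 11), (4, 13), (5, 0), (5, 6), (5, 9), (5, 15), (6, 0), (6, 6), (6, 9), (6, 15), (7, 2), (7, 4), (7, 11), (7, 13)]
Unfold 3 (reflect across h@4): 32 holes -> [(0, 2), (0, 4), (0, 11), (0, 13), (1, 0), (1, 6), (1, 9), (1, 15), (2, 0), (2, 6), (2, 9), (2, 15), (3, 2), (3, 4), (3, 11), (3, 13), (4, 2), (4, 4), (4, 11), (4, 13), (5, 0), (5, 6), (5, 9), (5, 15), (6, 0), (6, 6), (6, 9), (6, 15), (7, 2), (7, 4), (7, 11), (7, 13)]

Answer: ..O.O......O.O..
O.....O..O.....O
O.....O..O.....O
..O.O......O.O..
..O.O......O.O..
O.....O..O.....O
O.....O..O.....O
..O.O......O.O..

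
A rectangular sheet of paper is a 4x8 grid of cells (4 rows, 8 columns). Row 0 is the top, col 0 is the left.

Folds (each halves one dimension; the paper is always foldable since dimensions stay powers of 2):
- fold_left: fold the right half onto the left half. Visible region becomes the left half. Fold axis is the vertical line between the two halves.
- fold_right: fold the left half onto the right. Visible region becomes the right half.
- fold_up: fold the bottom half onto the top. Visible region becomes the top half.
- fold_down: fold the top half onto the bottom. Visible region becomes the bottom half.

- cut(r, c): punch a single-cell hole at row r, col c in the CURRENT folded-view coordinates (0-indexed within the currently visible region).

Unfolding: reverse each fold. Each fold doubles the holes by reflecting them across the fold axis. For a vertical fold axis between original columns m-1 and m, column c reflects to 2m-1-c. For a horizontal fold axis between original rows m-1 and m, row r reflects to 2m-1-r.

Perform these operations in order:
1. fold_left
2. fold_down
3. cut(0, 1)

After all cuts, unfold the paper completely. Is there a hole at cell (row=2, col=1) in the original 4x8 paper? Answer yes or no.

Op 1 fold_left: fold axis v@4; visible region now rows[0,4) x cols[0,4) = 4x4
Op 2 fold_down: fold axis h@2; visible region now rows[2,4) x cols[0,4) = 2x4
Op 3 cut(0, 1): punch at orig (2,1); cuts so far [(2, 1)]; region rows[2,4) x cols[0,4) = 2x4
Unfold 1 (reflect across h@2): 2 holes -> [(1, 1), (2, 1)]
Unfold 2 (reflect across v@4): 4 holes -> [(1, 1), (1, 6), (2, 1), (2, 6)]
Holes: [(1, 1), (1, 6), (2, 1), (2, 6)]

Answer: yes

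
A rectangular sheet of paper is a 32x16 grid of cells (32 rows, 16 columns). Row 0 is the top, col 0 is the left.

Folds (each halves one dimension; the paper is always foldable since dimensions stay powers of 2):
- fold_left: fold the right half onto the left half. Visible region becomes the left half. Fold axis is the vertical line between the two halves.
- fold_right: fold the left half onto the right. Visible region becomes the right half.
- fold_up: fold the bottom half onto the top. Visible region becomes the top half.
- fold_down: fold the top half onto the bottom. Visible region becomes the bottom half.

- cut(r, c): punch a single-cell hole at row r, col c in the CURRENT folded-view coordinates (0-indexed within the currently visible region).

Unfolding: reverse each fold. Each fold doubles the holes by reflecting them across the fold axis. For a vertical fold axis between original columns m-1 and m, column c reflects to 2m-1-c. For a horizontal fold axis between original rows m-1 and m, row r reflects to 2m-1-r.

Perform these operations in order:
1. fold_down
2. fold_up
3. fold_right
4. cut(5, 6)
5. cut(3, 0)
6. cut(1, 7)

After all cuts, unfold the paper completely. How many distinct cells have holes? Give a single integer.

Answer: 24

Derivation:
Op 1 fold_down: fold axis h@16; visible region now rows[16,32) x cols[0,16) = 16x16
Op 2 fold_up: fold axis h@24; visible region now rows[16,24) x cols[0,16) = 8x16
Op 3 fold_right: fold axis v@8; visible region now rows[16,24) x cols[8,16) = 8x8
Op 4 cut(5, 6): punch at orig (21,14); cuts so far [(21, 14)]; region rows[16,24) x cols[8,16) = 8x8
Op 5 cut(3, 0): punch at orig (19,8); cuts so far [(19, 8), (21, 14)]; region rows[16,24) x cols[8,16) = 8x8
Op 6 cut(1, 7): punch at orig (17,15); cuts so far [(17, 15), (19, 8), (21, 14)]; region rows[16,24) x cols[8,16) = 8x8
Unfold 1 (reflect across v@8): 6 holes -> [(17, 0), (17, 15), (19, 7), (19, 8), (21, 1), (21, 14)]
Unfold 2 (reflect across h@24): 12 holes -> [(17, 0), (17, 15), (19, 7), (19, 8), (21, 1), (21, 14), (26, 1), (26, 14), (28, 7), (28, 8), (30, 0), (30, 15)]
Unfold 3 (reflect across h@16): 24 holes -> [(1, 0), (1, 15), (3, 7), (3, 8), (5, 1), (5, 14), (10, 1), (10, 14), (12, 7), (12, 8), (14, 0), (14, 15), (17, 0), (17, 15), (19, 7), (19, 8), (21, 1), (21, 14), (26, 1), (26, 14), (28, 7), (28, 8), (30, 0), (30, 15)]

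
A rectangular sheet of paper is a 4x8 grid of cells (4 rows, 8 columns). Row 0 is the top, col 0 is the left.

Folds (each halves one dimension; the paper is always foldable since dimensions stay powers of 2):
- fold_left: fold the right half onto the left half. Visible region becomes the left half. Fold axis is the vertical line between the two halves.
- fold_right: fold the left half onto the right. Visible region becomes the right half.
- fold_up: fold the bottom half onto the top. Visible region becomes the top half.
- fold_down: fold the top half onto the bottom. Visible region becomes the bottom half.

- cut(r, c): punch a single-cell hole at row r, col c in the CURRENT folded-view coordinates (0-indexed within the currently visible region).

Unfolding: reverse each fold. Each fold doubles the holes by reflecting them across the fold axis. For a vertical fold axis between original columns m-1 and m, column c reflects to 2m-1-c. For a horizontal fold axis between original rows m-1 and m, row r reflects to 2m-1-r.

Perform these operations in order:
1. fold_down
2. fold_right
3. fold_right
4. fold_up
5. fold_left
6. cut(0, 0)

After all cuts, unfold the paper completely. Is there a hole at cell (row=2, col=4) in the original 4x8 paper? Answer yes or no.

Answer: yes

Derivation:
Op 1 fold_down: fold axis h@2; visible region now rows[2,4) x cols[0,8) = 2x8
Op 2 fold_right: fold axis v@4; visible region now rows[2,4) x cols[4,8) = 2x4
Op 3 fold_right: fold axis v@6; visible region now rows[2,4) x cols[6,8) = 2x2
Op 4 fold_up: fold axis h@3; visible region now rows[2,3) x cols[6,8) = 1x2
Op 5 fold_left: fold axis v@7; visible region now rows[2,3) x cols[6,7) = 1x1
Op 6 cut(0, 0): punch at orig (2,6); cuts so far [(2, 6)]; region rows[2,3) x cols[6,7) = 1x1
Unfold 1 (reflect across v@7): 2 holes -> [(2, 6), (2, 7)]
Unfold 2 (reflect across h@3): 4 holes -> [(2, 6), (2, 7), (3, 6), (3, 7)]
Unfold 3 (reflect across v@6): 8 holes -> [(2, 4), (2, 5), (2, 6), (2, 7), (3, 4), (3, 5), (3, 6), (3, 7)]
Unfold 4 (reflect across v@4): 16 holes -> [(2, 0), (2, 1), (2, 2), (2, 3), (2, 4), (2, 5), (2, 6), (2, 7), (3, 0), (3, 1), (3, 2), (3, 3), (3, 4), (3, 5), (3, 6), (3, 7)]
Unfold 5 (reflect across h@2): 32 holes -> [(0, 0), (0, 1), (0, 2), (0, 3), (0, 4), (0, 5), (0, 6), (0, 7), (1, 0), (1, 1), (1, 2), (1, 3), (1, 4), (1, 5), (1, 6), (1, 7), (2, 0), (2, 1), (2, 2), (2, 3), (2, 4), (2, 5), (2, 6), (2, 7), (3, 0), (3, 1), (3, 2), (3, 3), (3, 4), (3, 5), (3, 6), (3, 7)]
Holes: [(0, 0), (0, 1), (0, 2), (0, 3), (0, 4), (0, 5), (0, 6), (0, 7), (1, 0), (1, 1), (1, 2), (1, 3), (1, 4), (1, 5), (1, 6), (1, 7), (2, 0), (2, 1), (2, 2), (2, 3), (2, 4), (2, 5), (2, 6), (2, 7), (3, 0), (3, 1), (3, 2), (3, 3), (3, 4), (3, 5), (3, 6), (3, 7)]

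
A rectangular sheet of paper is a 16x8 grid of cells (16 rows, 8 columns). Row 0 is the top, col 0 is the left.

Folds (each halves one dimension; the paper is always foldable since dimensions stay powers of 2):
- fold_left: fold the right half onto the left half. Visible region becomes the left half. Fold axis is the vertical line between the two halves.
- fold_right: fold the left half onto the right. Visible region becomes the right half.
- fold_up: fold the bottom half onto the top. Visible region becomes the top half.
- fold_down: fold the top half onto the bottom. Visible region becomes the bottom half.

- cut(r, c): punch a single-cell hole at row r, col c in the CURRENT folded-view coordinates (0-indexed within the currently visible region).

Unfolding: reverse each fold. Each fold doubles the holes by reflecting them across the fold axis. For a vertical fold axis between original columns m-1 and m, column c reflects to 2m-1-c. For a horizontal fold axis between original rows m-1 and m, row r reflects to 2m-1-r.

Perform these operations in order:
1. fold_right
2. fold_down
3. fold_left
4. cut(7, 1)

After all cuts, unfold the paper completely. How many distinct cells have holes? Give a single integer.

Answer: 8

Derivation:
Op 1 fold_right: fold axis v@4; visible region now rows[0,16) x cols[4,8) = 16x4
Op 2 fold_down: fold axis h@8; visible region now rows[8,16) x cols[4,8) = 8x4
Op 3 fold_left: fold axis v@6; visible region now rows[8,16) x cols[4,6) = 8x2
Op 4 cut(7, 1): punch at orig (15,5); cuts so far [(15, 5)]; region rows[8,16) x cols[4,6) = 8x2
Unfold 1 (reflect across v@6): 2 holes -> [(15, 5), (15, 6)]
Unfold 2 (reflect across h@8): 4 holes -> [(0, 5), (0, 6), (15, 5), (15, 6)]
Unfold 3 (reflect across v@4): 8 holes -> [(0, 1), (0, 2), (0, 5), (0, 6), (15, 1), (15, 2), (15, 5), (15, 6)]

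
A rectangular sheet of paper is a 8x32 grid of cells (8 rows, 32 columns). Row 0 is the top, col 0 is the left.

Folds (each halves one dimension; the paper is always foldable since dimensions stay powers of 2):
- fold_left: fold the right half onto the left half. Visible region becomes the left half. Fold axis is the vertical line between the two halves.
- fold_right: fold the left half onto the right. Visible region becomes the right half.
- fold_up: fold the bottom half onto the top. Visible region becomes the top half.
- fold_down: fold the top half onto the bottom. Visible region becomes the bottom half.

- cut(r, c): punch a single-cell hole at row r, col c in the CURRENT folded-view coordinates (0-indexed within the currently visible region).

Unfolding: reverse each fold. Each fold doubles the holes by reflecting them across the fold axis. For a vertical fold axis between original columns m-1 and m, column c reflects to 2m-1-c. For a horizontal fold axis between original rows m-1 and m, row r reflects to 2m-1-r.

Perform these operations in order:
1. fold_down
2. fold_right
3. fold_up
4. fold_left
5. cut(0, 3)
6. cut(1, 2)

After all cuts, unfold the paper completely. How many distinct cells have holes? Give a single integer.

Op 1 fold_down: fold axis h@4; visible region now rows[4,8) x cols[0,32) = 4x32
Op 2 fold_right: fold axis v@16; visible region now rows[4,8) x cols[16,32) = 4x16
Op 3 fold_up: fold axis h@6; visible region now rows[4,6) x cols[16,32) = 2x16
Op 4 fold_left: fold axis v@24; visible region now rows[4,6) x cols[16,24) = 2x8
Op 5 cut(0, 3): punch at orig (4,19); cuts so far [(4, 19)]; region rows[4,6) x cols[16,24) = 2x8
Op 6 cut(1, 2): punch at orig (5,18); cuts so far [(4, 19), (5, 18)]; region rows[4,6) x cols[16,24) = 2x8
Unfold 1 (reflect across v@24): 4 holes -> [(4, 19), (4, 28), (5, 18), (5, 29)]
Unfold 2 (reflect across h@6): 8 holes -> [(4, 19), (4, 28), (5, 18), (5, 29), (6, 18), (6, 29), (7, 19), (7, 28)]
Unfold 3 (reflect across v@16): 16 holes -> [(4, 3), (4, 12), (4, 19), (4, 28), (5, 2), (5, 13), (5, 18), (5, 29), (6, 2), (6, 13), (6, 18), (6, 29), (7, 3), (7, 12), (7, 19), (7, 28)]
Unfold 4 (reflect across h@4): 32 holes -> [(0, 3), (0, 12), (0, 19), (0, 28), (1, 2), (1, 13), (1, 18), (1, 29), (2, 2), (2, 13), (2, 18), (2, 29), (3, 3), (3, 12), (3, 19), (3, 28), (4, 3), (4, 12), (4, 19), (4, 28), (5, 2), (5, 13), (5, 18), (5, 29), (6, 2), (6, 13), (6, 18), (6, 29), (7, 3), (7, 12), (7, 19), (7, 28)]

Answer: 32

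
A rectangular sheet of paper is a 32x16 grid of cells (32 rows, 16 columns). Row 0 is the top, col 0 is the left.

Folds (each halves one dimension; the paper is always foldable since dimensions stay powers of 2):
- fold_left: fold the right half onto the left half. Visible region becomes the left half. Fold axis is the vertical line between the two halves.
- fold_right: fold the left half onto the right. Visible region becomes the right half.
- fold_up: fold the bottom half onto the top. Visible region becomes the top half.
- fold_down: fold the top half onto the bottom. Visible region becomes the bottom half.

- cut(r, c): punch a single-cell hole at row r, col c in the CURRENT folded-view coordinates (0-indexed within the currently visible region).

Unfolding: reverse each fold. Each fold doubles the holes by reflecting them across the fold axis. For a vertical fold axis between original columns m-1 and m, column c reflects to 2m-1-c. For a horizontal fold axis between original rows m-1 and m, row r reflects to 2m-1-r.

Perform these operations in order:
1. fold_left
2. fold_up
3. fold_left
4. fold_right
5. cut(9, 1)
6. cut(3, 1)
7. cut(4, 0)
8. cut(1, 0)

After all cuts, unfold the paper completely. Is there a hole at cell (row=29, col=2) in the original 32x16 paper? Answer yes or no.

Op 1 fold_left: fold axis v@8; visible region now rows[0,32) x cols[0,8) = 32x8
Op 2 fold_up: fold axis h@16; visible region now rows[0,16) x cols[0,8) = 16x8
Op 3 fold_left: fold axis v@4; visible region now rows[0,16) x cols[0,4) = 16x4
Op 4 fold_right: fold axis v@2; visible region now rows[0,16) x cols[2,4) = 16x2
Op 5 cut(9, 1): punch at orig (9,3); cuts so far [(9, 3)]; region rows[0,16) x cols[2,4) = 16x2
Op 6 cut(3, 1): punch at orig (3,3); cuts so far [(3, 3), (9, 3)]; region rows[0,16) x cols[2,4) = 16x2
Op 7 cut(4, 0): punch at orig (4,2); cuts so far [(3, 3), (4, 2), (9, 3)]; region rows[0,16) x cols[2,4) = 16x2
Op 8 cut(1, 0): punch at orig (1,2); cuts so far [(1, 2), (3, 3), (4, 2), (9, 3)]; region rows[0,16) x cols[2,4) = 16x2
Unfold 1 (reflect across v@2): 8 holes -> [(1, 1), (1, 2), (3, 0), (3, 3), (4, 1), (4, 2), (9, 0), (9, 3)]
Unfold 2 (reflect across v@4): 16 holes -> [(1, 1), (1, 2), (1, 5), (1, 6), (3, 0), (3, 3), (3, 4), (3, 7), (4, 1), (4, 2), (4, 5), (4, 6), (9, 0), (9, 3), (9, 4), (9, 7)]
Unfold 3 (reflect across h@16): 32 holes -> [(1, 1), (1, 2), (1, 5), (1, 6), (3, 0), (3, 3), (3, 4), (3, 7), (4, 1), (4, 2), (4, 5), (4, 6), (9, 0), (9, 3), (9, 4), (9, 7), (22, 0), (22, 3), (22, 4), (22, 7), (27, 1), (27, 2), (27, 5), (27, 6), (28, 0), (28, 3), (28, 4), (28, 7), (30, 1), (30, 2), (30, 5), (30, 6)]
Unfold 4 (reflect across v@8): 64 holes -> [(1, 1), (1, 2), (1, 5), (1, 6), (1, 9), (1, 10), (1, 13), (1, 14), (3, 0), (3, 3), (3, 4), (3, 7), (3, 8), (3, 11), (3, 12), (3, 15), (4, 1), (4, 2), (4, 5), (4, 6), (4, 9), (4, 10), (4, 13), (4, 14), (9, 0), (9, 3), (9, 4), (9, 7), (9, 8), (9, 11), (9, 12), (9, 15), (22, 0), (22, 3), (22, 4), (22, 7), (22, 8), (22, 11), (22, 12), (22, 15), (27, 1), (27, 2), (27, 5), (27, 6), (27, 9), (27, 10), (27, 13), (27, 14), (28, 0), (28, 3), (28, 4), (28, 7), (28, 8), (28, 11), (28, 12), (28, 15), (30, 1), (30, 2), (30, 5), (30, 6), (30, 9), (30, 10), (30, 13), (30, 14)]
Holes: [(1, 1), (1, 2), (1, 5), (1, 6), (1, 9), (1, 10), (1, 13), (1, 14), (3, 0), (3, 3), (3, 4), (3, 7), (3, 8), (3, 11), (3, 12), (3, 15), (4, 1), (4, 2), (4, 5), (4, 6), (4, 9), (4, 10), (4, 13), (4, 14), (9, 0), (9, 3), (9, 4), (9, 7), (9, 8), (9, 11), (9, 12), (9, 15), (22, 0), (22, 3), (22, 4), (22, 7), (22, 8), (22, 11), (22, 12), (22, 15), (27, 1), (27, 2), (27, 5), (27, 6), (27, 9), (27, 10), (27, 13), (27, 14), (28, 0), (28, 3), (28, 4), (28, 7), (28, 8), (28, 11), (28, 12), (28, 15), (30, 1), (30, 2), (30, 5), (30, 6), (30, 9), (30, 10), (30, 13), (30, 14)]

Answer: no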